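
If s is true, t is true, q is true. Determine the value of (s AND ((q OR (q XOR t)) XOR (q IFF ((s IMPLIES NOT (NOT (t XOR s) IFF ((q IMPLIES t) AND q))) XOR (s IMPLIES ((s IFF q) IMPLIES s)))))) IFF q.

false

q XOR t = true XOR true = false
q OR (q XOR t) = true OR false = true
t XOR s = true XOR true = false
NOT (t XOR s) = NOT false = true
q IMPLIES t = true IMPLIES true = true
(q IMPLIES t) AND q = true AND true = true
NOT (t XOR s) IFF ((q IMPLIES t) AND q) = true IFF true = true
NOT (NOT (t XOR s) IFF ((q IMPLIES t) AND q)) = NOT true = false
s IMPLIES NOT (NOT (t XOR s) IFF ((q IMPLIES t) AND q)) = true IMPLIES false = false
s IFF q = true IFF true = true
(s IFF q) IMPLIES s = true IMPLIES true = true
s IMPLIES ((s IFF q) IMPLIES s) = true IMPLIES true = true
(s IMPLIES NOT (NOT (t XOR s) IFF ((q IMPLIES t) AND q))) XOR (s IMPLIES ((s IFF q) IMPLIES s)) = false XOR true = true
q IFF ((s IMPLIES NOT (NOT (t XOR s) IFF ((q IMPLIES t) AND q))) XOR (s IMPLIES ((s IFF q) IMPLIES s))) = true IFF true = true
(q OR (q XOR t)) XOR (q IFF ((s IMPLIES NOT (NOT (t XOR s) IFF ((q IMPLIES t) AND q))) XOR (s IMPLIES ((s IFF q) IMPLIES s)))) = true XOR true = false
s AND ((q OR (q XOR t)) XOR (q IFF ((s IMPLIES NOT (NOT (t XOR s) IFF ((q IMPLIES t) AND q))) XOR (s IMPLIES ((s IFF q) IMPLIES s))))) = true AND false = false
(s AND ((q OR (q XOR t)) XOR (q IFF ((s IMPLIES NOT (NOT (t XOR s) IFF ((q IMPLIES t) AND q))) XOR (s IMPLIES ((s IFF q) IMPLIES s)))))) IFF q = false IFF true = false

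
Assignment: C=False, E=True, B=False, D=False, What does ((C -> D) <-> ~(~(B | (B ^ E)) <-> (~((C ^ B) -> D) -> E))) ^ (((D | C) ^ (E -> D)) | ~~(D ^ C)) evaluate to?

True

C -> D = False -> False = True
B ^ E = False ^ True = True
B | (B ^ E) = False | True = True
~(B | (B ^ E)) = ~True = False
C ^ B = False ^ False = False
(C ^ B) -> D = False -> False = True
~((C ^ B) -> D) = ~True = False
~((C ^ B) -> D) -> E = False -> True = True
~(B | (B ^ E)) <-> (~((C ^ B) -> D) -> E) = False <-> True = False
~(~(B | (B ^ E)) <-> (~((C ^ B) -> D) -> E)) = ~False = True
(C -> D) <-> ~(~(B | (B ^ E)) <-> (~((C ^ B) -> D) -> E)) = True <-> True = True
D | C = False | False = False
E -> D = True -> False = False
(D | C) ^ (E -> D) = False ^ False = False
D ^ C = False ^ False = False
~(D ^ C) = ~False = True
~~(D ^ C) = ~True = False
((D | C) ^ (E -> D)) | ~~(D ^ C) = False | False = False
((C -> D) <-> ~(~(B | (B ^ E)) <-> (~((C ^ B) -> D) -> E))) ^ (((D | C) ^ (E -> D)) | ~~(D ^ C)) = True ^ False = True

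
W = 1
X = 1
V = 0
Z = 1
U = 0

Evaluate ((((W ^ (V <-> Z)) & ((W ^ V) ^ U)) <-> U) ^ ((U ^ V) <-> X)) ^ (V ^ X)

1

V <-> Z = 0 <-> 1 = 0
W ^ (V <-> Z) = 1 ^ 0 = 1
W ^ V = 1 ^ 0 = 1
(W ^ V) ^ U = 1 ^ 0 = 1
(W ^ (V <-> Z)) & ((W ^ V) ^ U) = 1 & 1 = 1
((W ^ (V <-> Z)) & ((W ^ V) ^ U)) <-> U = 1 <-> 0 = 0
U ^ V = 0 ^ 0 = 0
(U ^ V) <-> X = 0 <-> 1 = 0
(((W ^ (V <-> Z)) & ((W ^ V) ^ U)) <-> U) ^ ((U ^ V) <-> X) = 0 ^ 0 = 0
V ^ X = 0 ^ 1 = 1
((((W ^ (V <-> Z)) & ((W ^ V) ^ U)) <-> U) ^ ((U ^ V) <-> X)) ^ (V ^ X) = 0 ^ 1 = 1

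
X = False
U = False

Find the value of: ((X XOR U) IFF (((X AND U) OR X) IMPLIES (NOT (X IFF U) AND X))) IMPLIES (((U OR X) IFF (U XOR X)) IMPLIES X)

True

X XOR U = False XOR False = False
X AND U = False AND False = False
(X AND U) OR X = False OR False = False
X IFF U = False IFF False = True
NOT (X IFF U) = NOT True = False
NOT (X IFF U) AND X = False AND False = False
((X AND U) OR X) IMPLIES (NOT (X IFF U) AND X) = False IMPLIES False = True
(X XOR U) IFF (((X AND U) OR X) IMPLIES (NOT (X IFF U) AND X)) = False IFF True = False
U OR X = False OR False = False
U XOR X = False XOR False = False
(U OR X) IFF (U XOR X) = False IFF False = True
((U OR X) IFF (U XOR X)) IMPLIES X = True IMPLIES False = False
((X XOR U) IFF (((X AND U) OR X) IMPLIES (NOT (X IFF U) AND X))) IMPLIES (((U OR X) IFF (U XOR X)) IMPLIES X) = False IMPLIES False = True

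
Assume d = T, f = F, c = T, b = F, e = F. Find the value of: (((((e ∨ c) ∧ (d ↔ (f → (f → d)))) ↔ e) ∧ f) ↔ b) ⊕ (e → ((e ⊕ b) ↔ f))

F

e ∨ c = F ∨ T = T
f → d = F → T = T
f → (f → d) = F → T = T
d ↔ (f → (f → d)) = T ↔ T = T
(e ∨ c) ∧ (d ↔ (f → (f → d))) = T ∧ T = T
((e ∨ c) ∧ (d ↔ (f → (f → d)))) ↔ e = T ↔ F = F
(((e ∨ c) ∧ (d ↔ (f → (f → d)))) ↔ e) ∧ f = F ∧ F = F
((((e ∨ c) ∧ (d ↔ (f → (f → d)))) ↔ e) ∧ f) ↔ b = F ↔ F = T
e ⊕ b = F ⊕ F = F
(e ⊕ b) ↔ f = F ↔ F = T
e → ((e ⊕ b) ↔ f) = F → T = T
(((((e ∨ c) ∧ (d ↔ (f → (f → d)))) ↔ e) ∧ f) ↔ b) ⊕ (e → ((e ⊕ b) ↔ f)) = T ⊕ T = F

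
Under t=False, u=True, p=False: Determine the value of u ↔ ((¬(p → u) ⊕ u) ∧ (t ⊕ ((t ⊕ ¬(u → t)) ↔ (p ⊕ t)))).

False

p → u = False → True = True
¬(p → u) = ¬True = False
¬(p → u) ⊕ u = False ⊕ True = True
u → t = True → False = False
¬(u → t) = ¬False = True
t ⊕ ¬(u → t) = False ⊕ True = True
p ⊕ t = False ⊕ False = False
(t ⊕ ¬(u → t)) ↔ (p ⊕ t) = True ↔ False = False
t ⊕ ((t ⊕ ¬(u → t)) ↔ (p ⊕ t)) = False ⊕ False = False
(¬(p → u) ⊕ u) ∧ (t ⊕ ((t ⊕ ¬(u → t)) ↔ (p ⊕ t))) = True ∧ False = False
u ↔ ((¬(p → u) ⊕ u) ∧ (t ⊕ ((t ⊕ ¬(u → t)) ↔ (p ⊕ t)))) = True ↔ False = False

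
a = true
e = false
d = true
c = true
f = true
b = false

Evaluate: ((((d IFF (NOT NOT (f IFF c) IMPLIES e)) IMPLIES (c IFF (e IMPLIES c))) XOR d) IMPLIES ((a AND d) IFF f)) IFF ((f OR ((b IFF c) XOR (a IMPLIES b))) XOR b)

true

Substituting a=true, e=false, d=true, c=true, f=true, b=false:
f IFF c = true IFF true = true
NOT (f IFF c) = NOT true = false
NOT NOT (f IFF c) = NOT false = true
NOT NOT (f IFF c) IMPLIES e = true IMPLIES false = false
d IFF (NOT NOT (f IFF c) IMPLIES e) = true IFF false = false
e IMPLIES c = false IMPLIES true = true
c IFF (e IMPLIES c) = true IFF true = true
(d IFF (NOT NOT (f IFF c) IMPLIES e)) IMPLIES (c IFF (e IMPLIES c)) = false IMPLIES true = true
((d IFF (NOT NOT (f IFF c) IMPLIES e)) IMPLIES (c IFF (e IMPLIES c))) XOR d = true XOR true = false
a AND d = true AND true = true
(a AND d) IFF f = true IFF true = true
(((d IFF (NOT NOT (f IFF c) IMPLIES e)) IMPLIES (c IFF (e IMPLIES c))) XOR d) IMPLIES ((a AND d) IFF f) = false IMPLIES true = true
b IFF c = false IFF true = false
a IMPLIES b = true IMPLIES false = false
(b IFF c) XOR (a IMPLIES b) = false XOR false = false
f OR ((b IFF c) XOR (a IMPLIES b)) = true OR false = true
(f OR ((b IFF c) XOR (a IMPLIES b))) XOR b = true XOR false = true
((((d IFF (NOT NOT (f IFF c) IMPLIES e)) IMPLIES (c IFF (e IMPLIES c))) XOR d) IMPLIES ((a AND d) IFF f)) IFF ((f OR ((b IFF c) XOR (a IMPLIES b))) XOR b) = true IFF true = true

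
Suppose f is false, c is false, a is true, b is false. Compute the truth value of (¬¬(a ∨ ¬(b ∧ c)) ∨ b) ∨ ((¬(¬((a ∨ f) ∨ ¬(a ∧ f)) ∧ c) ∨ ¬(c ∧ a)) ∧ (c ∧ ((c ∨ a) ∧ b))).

b ∧ c = False ∧ False = False
¬(b ∧ c) = ¬False = True
a ∨ ¬(b ∧ c) = True ∨ True = True
¬(a ∨ ¬(b ∧ c)) = ¬True = False
¬¬(a ∨ ¬(b ∧ c)) = ¬False = True
¬¬(a ∨ ¬(b ∧ c)) ∨ b = True ∨ False = True
a ∨ f = True ∨ False = True
a ∧ f = True ∧ False = False
¬(a ∧ f) = ¬False = True
(a ∨ f) ∨ ¬(a ∧ f) = True ∨ True = True
¬((a ∨ f) ∨ ¬(a ∧ f)) = ¬True = False
¬((a ∨ f) ∨ ¬(a ∧ f)) ∧ c = False ∧ False = False
¬(¬((a ∨ f) ∨ ¬(a ∧ f)) ∧ c) = ¬False = True
c ∧ a = False ∧ True = False
¬(c ∧ a) = ¬False = True
¬(¬((a ∨ f) ∨ ¬(a ∧ f)) ∧ c) ∨ ¬(c ∧ a) = True ∨ True = True
c ∨ a = False ∨ True = True
(c ∨ a) ∧ b = True ∧ False = False
c ∧ ((c ∨ a) ∧ b) = False ∧ False = False
(¬(¬((a ∨ f) ∨ ¬(a ∧ f)) ∧ c) ∨ ¬(c ∧ a)) ∧ (c ∧ ((c ∨ a) ∧ b)) = True ∧ False = False
(¬¬(a ∨ ¬(b ∧ c)) ∨ b) ∨ ((¬(¬((a ∨ f) ∨ ¬(a ∧ f)) ∧ c) ∨ ¬(c ∧ a)) ∧ (c ∧ ((c ∨ a) ∧ b))) = True ∨ False = True

True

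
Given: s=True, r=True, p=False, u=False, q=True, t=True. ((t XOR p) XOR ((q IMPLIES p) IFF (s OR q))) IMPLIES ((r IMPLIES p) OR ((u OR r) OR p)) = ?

True

t XOR p = True XOR False = True
q IMPLIES p = True IMPLIES False = False
s OR q = True OR True = True
(q IMPLIES p) IFF (s OR q) = False IFF True = False
(t XOR p) XOR ((q IMPLIES p) IFF (s OR q)) = True XOR False = True
r IMPLIES p = True IMPLIES False = False
u OR r = False OR True = True
(u OR r) OR p = True OR False = True
(r IMPLIES p) OR ((u OR r) OR p) = False OR True = True
((t XOR p) XOR ((q IMPLIES p) IFF (s OR q))) IMPLIES ((r IMPLIES p) OR ((u OR r) OR p)) = True IMPLIES True = True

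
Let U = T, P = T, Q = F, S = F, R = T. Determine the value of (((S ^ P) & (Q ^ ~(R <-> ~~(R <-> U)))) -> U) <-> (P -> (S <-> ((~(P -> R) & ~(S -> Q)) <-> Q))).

F

S ^ P = F ^ T = T
R <-> U = T <-> T = T
~(R <-> U) = ~T = F
~~(R <-> U) = ~F = T
R <-> ~~(R <-> U) = T <-> T = T
~(R <-> ~~(R <-> U)) = ~T = F
Q ^ ~(R <-> ~~(R <-> U)) = F ^ F = F
(S ^ P) & (Q ^ ~(R <-> ~~(R <-> U))) = T & F = F
((S ^ P) & (Q ^ ~(R <-> ~~(R <-> U)))) -> U = F -> T = T
P -> R = T -> T = T
~(P -> R) = ~T = F
S -> Q = F -> F = T
~(S -> Q) = ~T = F
~(P -> R) & ~(S -> Q) = F & F = F
(~(P -> R) & ~(S -> Q)) <-> Q = F <-> F = T
S <-> ((~(P -> R) & ~(S -> Q)) <-> Q) = F <-> T = F
P -> (S <-> ((~(P -> R) & ~(S -> Q)) <-> Q)) = T -> F = F
(((S ^ P) & (Q ^ ~(R <-> ~~(R <-> U)))) -> U) <-> (P -> (S <-> ((~(P -> R) & ~(S -> Q)) <-> Q))) = T <-> F = F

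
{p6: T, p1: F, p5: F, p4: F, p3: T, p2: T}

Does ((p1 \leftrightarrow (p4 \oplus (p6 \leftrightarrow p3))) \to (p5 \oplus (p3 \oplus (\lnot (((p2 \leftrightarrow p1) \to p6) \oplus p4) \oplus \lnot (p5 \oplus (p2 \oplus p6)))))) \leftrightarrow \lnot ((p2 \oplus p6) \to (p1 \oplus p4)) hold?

p6 \leftrightarrow p3 = T \leftrightarrow T = T
p4 \oplus (p6 \leftrightarrow p3) = F \oplus T = T
p1 \leftrightarrow (p4 \oplus (p6 \leftrightarrow p3)) = F \leftrightarrow T = F
p2 \leftrightarrow p1 = T \leftrightarrow F = F
(p2 \leftrightarrow p1) \to p6 = F \to T = T
((p2 \leftrightarrow p1) \to p6) \oplus p4 = T \oplus F = T
\lnot (((p2 \leftrightarrow p1) \to p6) \oplus p4) = \lnot T = F
p2 \oplus p6 = T \oplus T = F
p5 \oplus (p2 \oplus p6) = F \oplus F = F
\lnot (p5 \oplus (p2 \oplus p6)) = \lnot F = T
\lnot (((p2 \leftrightarrow p1) \to p6) \oplus p4) \oplus \lnot (p5 \oplus (p2 \oplus p6)) = F \oplus T = T
p3 \oplus (\lnot (((p2 \leftrightarrow p1) \to p6) \oplus p4) \oplus \lnot (p5 \oplus (p2 \oplus p6))) = T \oplus T = F
p5 \oplus (p3 \oplus (\lnot (((p2 \leftrightarrow p1) \to p6) \oplus p4) \oplus \lnot (p5 \oplus (p2 \oplus p6)))) = F \oplus F = F
(p1 \leftrightarrow (p4 \oplus (p6 \leftrightarrow p3))) \to (p5 \oplus (p3 \oplus (\lnot (((p2 \leftrightarrow p1) \to p6) \oplus p4) \oplus \lnot (p5 \oplus (p2 \oplus p6))))) = F \to F = T
p2 \oplus p6 = T \oplus T = F
p1 \oplus p4 = F \oplus F = F
(p2 \oplus p6) \to (p1 \oplus p4) = F \to F = T
\lnot ((p2 \oplus p6) \to (p1 \oplus p4)) = \lnot T = F
((p1 \leftrightarrow (p4 \oplus (p6 \leftrightarrow p3))) \to (p5 \oplus (p3 \oplus (\lnot (((p2 \leftrightarrow p1) \to p6) \oplus p4) \oplus \lnot (p5 \oplus (p2 \oplus p6)))))) \leftrightarrow \lnot ((p2 \oplus p6) \to (p1 \oplus p4)) = T \leftrightarrow F = F

F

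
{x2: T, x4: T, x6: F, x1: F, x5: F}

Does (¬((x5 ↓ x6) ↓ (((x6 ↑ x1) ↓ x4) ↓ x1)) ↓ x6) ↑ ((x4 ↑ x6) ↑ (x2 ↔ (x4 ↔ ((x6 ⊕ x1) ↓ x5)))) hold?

T

x5 ↓ x6 = F ↓ F = T
x6 ↑ x1 = F ↑ F = T
(x6 ↑ x1) ↓ x4 = T ↓ T = F
((x6 ↑ x1) ↓ x4) ↓ x1 = F ↓ F = T
(x5 ↓ x6) ↓ (((x6 ↑ x1) ↓ x4) ↓ x1) = T ↓ T = F
¬((x5 ↓ x6) ↓ (((x6 ↑ x1) ↓ x4) ↓ x1)) = ¬F = T
¬((x5 ↓ x6) ↓ (((x6 ↑ x1) ↓ x4) ↓ x1)) ↓ x6 = T ↓ F = F
x4 ↑ x6 = T ↑ F = T
x6 ⊕ x1 = F ⊕ F = F
(x6 ⊕ x1) ↓ x5 = F ↓ F = T
x4 ↔ ((x6 ⊕ x1) ↓ x5) = T ↔ T = T
x2 ↔ (x4 ↔ ((x6 ⊕ x1) ↓ x5)) = T ↔ T = T
(x4 ↑ x6) ↑ (x2 ↔ (x4 ↔ ((x6 ⊕ x1) ↓ x5))) = T ↑ T = F
(¬((x5 ↓ x6) ↓ (((x6 ↑ x1) ↓ x4) ↓ x1)) ↓ x6) ↑ ((x4 ↑ x6) ↑ (x2 ↔ (x4 ↔ ((x6 ⊕ x1) ↓ x5)))) = F ↑ F = T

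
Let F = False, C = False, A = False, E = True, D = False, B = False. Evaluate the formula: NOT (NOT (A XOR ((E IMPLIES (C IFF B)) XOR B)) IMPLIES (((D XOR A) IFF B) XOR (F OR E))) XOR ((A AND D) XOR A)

False

C IFF B = False IFF False = True
E IMPLIES (C IFF B) = True IMPLIES True = True
(E IMPLIES (C IFF B)) XOR B = True XOR False = True
A XOR ((E IMPLIES (C IFF B)) XOR B) = False XOR True = True
NOT (A XOR ((E IMPLIES (C IFF B)) XOR B)) = NOT True = False
D XOR A = False XOR False = False
(D XOR A) IFF B = False IFF False = True
F OR E = False OR True = True
((D XOR A) IFF B) XOR (F OR E) = True XOR True = False
NOT (A XOR ((E IMPLIES (C IFF B)) XOR B)) IMPLIES (((D XOR A) IFF B) XOR (F OR E)) = False IMPLIES False = True
NOT (NOT (A XOR ((E IMPLIES (C IFF B)) XOR B)) IMPLIES (((D XOR A) IFF B) XOR (F OR E))) = NOT True = False
A AND D = False AND False = False
(A AND D) XOR A = False XOR False = False
NOT (NOT (A XOR ((E IMPLIES (C IFF B)) XOR B)) IMPLIES (((D XOR A) IFF B) XOR (F OR E))) XOR ((A AND D) XOR A) = False XOR False = False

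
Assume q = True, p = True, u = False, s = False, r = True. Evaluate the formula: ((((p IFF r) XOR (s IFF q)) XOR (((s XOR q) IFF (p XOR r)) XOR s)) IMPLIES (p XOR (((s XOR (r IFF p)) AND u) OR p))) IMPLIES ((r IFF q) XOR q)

Substituting q=True, p=True, u=False, s=False, r=True:
p IFF r = True IFF True = True
s IFF q = False IFF True = False
(p IFF r) XOR (s IFF q) = True XOR False = True
s XOR q = False XOR True = True
p XOR r = True XOR True = False
(s XOR q) IFF (p XOR r) = True IFF False = False
((s XOR q) IFF (p XOR r)) XOR s = False XOR False = False
((p IFF r) XOR (s IFF q)) XOR (((s XOR q) IFF (p XOR r)) XOR s) = True XOR False = True
r IFF p = True IFF True = True
s XOR (r IFF p) = False XOR True = True
(s XOR (r IFF p)) AND u = True AND False = False
((s XOR (r IFF p)) AND u) OR p = False OR True = True
p XOR (((s XOR (r IFF p)) AND u) OR p) = True XOR True = False
(((p IFF r) XOR (s IFF q)) XOR (((s XOR q) IFF (p XOR r)) XOR s)) IMPLIES (p XOR (((s XOR (r IFF p)) AND u) OR p)) = True IMPLIES False = False
r IFF q = True IFF True = True
(r IFF q) XOR q = True XOR True = False
((((p IFF r) XOR (s IFF q)) XOR (((s XOR q) IFF (p XOR r)) XOR s)) IMPLIES (p XOR (((s XOR (r IFF p)) AND u) OR p))) IMPLIES ((r IFF q) XOR q) = False IMPLIES False = True

True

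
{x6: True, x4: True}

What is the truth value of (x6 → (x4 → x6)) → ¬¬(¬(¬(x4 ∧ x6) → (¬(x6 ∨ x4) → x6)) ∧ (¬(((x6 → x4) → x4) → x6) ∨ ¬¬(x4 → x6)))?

False

x4 → x6 = True → True = True
x6 → (x4 → x6) = True → True = True
x4 ∧ x6 = True ∧ True = True
¬(x4 ∧ x6) = ¬True = False
x6 ∨ x4 = True ∨ True = True
¬(x6 ∨ x4) = ¬True = False
¬(x6 ∨ x4) → x6 = False → True = True
¬(x4 ∧ x6) → (¬(x6 ∨ x4) → x6) = False → True = True
¬(¬(x4 ∧ x6) → (¬(x6 ∨ x4) → x6)) = ¬True = False
x6 → x4 = True → True = True
(x6 → x4) → x4 = True → True = True
((x6 → x4) → x4) → x6 = True → True = True
¬(((x6 → x4) → x4) → x6) = ¬True = False
x4 → x6 = True → True = True
¬(x4 → x6) = ¬True = False
¬¬(x4 → x6) = ¬False = True
¬(((x6 → x4) → x4) → x6) ∨ ¬¬(x4 → x6) = False ∨ True = True
¬(¬(x4 ∧ x6) → (¬(x6 ∨ x4) → x6)) ∧ (¬(((x6 → x4) → x4) → x6) ∨ ¬¬(x4 → x6)) = False ∧ True = False
¬(¬(¬(x4 ∧ x6) → (¬(x6 ∨ x4) → x6)) ∧ (¬(((x6 → x4) → x4) → x6) ∨ ¬¬(x4 → x6))) = ¬False = True
¬¬(¬(¬(x4 ∧ x6) → (¬(x6 ∨ x4) → x6)) ∧ (¬(((x6 → x4) → x4) → x6) ∨ ¬¬(x4 → x6))) = ¬True = False
(x6 → (x4 → x6)) → ¬¬(¬(¬(x4 ∧ x6) → (¬(x6 ∨ x4) → x6)) ∧ (¬(((x6 → x4) → x4) → x6) ∨ ¬¬(x4 → x6))) = True → False = False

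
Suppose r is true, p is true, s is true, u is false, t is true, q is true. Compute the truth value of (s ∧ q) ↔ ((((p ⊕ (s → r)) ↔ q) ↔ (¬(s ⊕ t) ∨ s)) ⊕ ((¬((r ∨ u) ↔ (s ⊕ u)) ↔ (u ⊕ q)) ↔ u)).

T

s ∧ q = T ∧ T = T
s → r = T → T = T
p ⊕ (s → r) = T ⊕ T = F
(p ⊕ (s → r)) ↔ q = F ↔ T = F
s ⊕ t = T ⊕ T = F
¬(s ⊕ t) = ¬F = T
¬(s ⊕ t) ∨ s = T ∨ T = T
((p ⊕ (s → r)) ↔ q) ↔ (¬(s ⊕ t) ∨ s) = F ↔ T = F
r ∨ u = T ∨ F = T
s ⊕ u = T ⊕ F = T
(r ∨ u) ↔ (s ⊕ u) = T ↔ T = T
¬((r ∨ u) ↔ (s ⊕ u)) = ¬T = F
u ⊕ q = F ⊕ T = T
¬((r ∨ u) ↔ (s ⊕ u)) ↔ (u ⊕ q) = F ↔ T = F
(¬((r ∨ u) ↔ (s ⊕ u)) ↔ (u ⊕ q)) ↔ u = F ↔ F = T
(((p ⊕ (s → r)) ↔ q) ↔ (¬(s ⊕ t) ∨ s)) ⊕ ((¬((r ∨ u) ↔ (s ⊕ u)) ↔ (u ⊕ q)) ↔ u) = F ⊕ T = T
(s ∧ q) ↔ ((((p ⊕ (s → r)) ↔ q) ↔ (¬(s ⊕ t) ∨ s)) ⊕ ((¬((r ∨ u) ↔ (s ⊕ u)) ↔ (u ⊕ q)) ↔ u)) = T ↔ T = T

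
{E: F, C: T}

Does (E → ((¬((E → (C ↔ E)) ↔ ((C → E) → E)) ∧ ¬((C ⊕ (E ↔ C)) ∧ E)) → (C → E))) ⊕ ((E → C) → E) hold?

C ↔ E = T ↔ F = F
E → (C ↔ E) = F → F = T
C → E = T → F = F
(C → E) → E = F → F = T
(E → (C ↔ E)) ↔ ((C → E) → E) = T ↔ T = T
¬((E → (C ↔ E)) ↔ ((C → E) → E)) = ¬T = F
E ↔ C = F ↔ T = F
C ⊕ (E ↔ C) = T ⊕ F = T
(C ⊕ (E ↔ C)) ∧ E = T ∧ F = F
¬((C ⊕ (E ↔ C)) ∧ E) = ¬F = T
¬((E → (C ↔ E)) ↔ ((C → E) → E)) ∧ ¬((C ⊕ (E ↔ C)) ∧ E) = F ∧ T = F
C → E = T → F = F
(¬((E → (C ↔ E)) ↔ ((C → E) → E)) ∧ ¬((C ⊕ (E ↔ C)) ∧ E)) → (C → E) = F → F = T
E → ((¬((E → (C ↔ E)) ↔ ((C → E) → E)) ∧ ¬((C ⊕ (E ↔ C)) ∧ E)) → (C → E)) = F → T = T
E → C = F → T = T
(E → C) → E = T → F = F
(E → ((¬((E → (C ↔ E)) ↔ ((C → E) → E)) ∧ ¬((C ⊕ (E ↔ C)) ∧ E)) → (C → E))) ⊕ ((E → C) → E) = T ⊕ F = T

T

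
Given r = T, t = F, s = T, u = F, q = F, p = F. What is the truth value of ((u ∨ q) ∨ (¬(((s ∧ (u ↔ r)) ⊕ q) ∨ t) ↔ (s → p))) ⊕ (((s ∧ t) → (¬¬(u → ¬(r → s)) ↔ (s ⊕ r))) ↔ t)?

u ∨ q = F ∨ F = F
u ↔ r = F ↔ T = F
s ∧ (u ↔ r) = T ∧ F = F
(s ∧ (u ↔ r)) ⊕ q = F ⊕ F = F
((s ∧ (u ↔ r)) ⊕ q) ∨ t = F ∨ F = F
¬(((s ∧ (u ↔ r)) ⊕ q) ∨ t) = ¬F = T
s → p = T → F = F
¬(((s ∧ (u ↔ r)) ⊕ q) ∨ t) ↔ (s → p) = T ↔ F = F
(u ∨ q) ∨ (¬(((s ∧ (u ↔ r)) ⊕ q) ∨ t) ↔ (s → p)) = F ∨ F = F
s ∧ t = T ∧ F = F
r → s = T → T = T
¬(r → s) = ¬T = F
u → ¬(r → s) = F → F = T
¬(u → ¬(r → s)) = ¬T = F
¬¬(u → ¬(r → s)) = ¬F = T
s ⊕ r = T ⊕ T = F
¬¬(u → ¬(r → s)) ↔ (s ⊕ r) = T ↔ F = F
(s ∧ t) → (¬¬(u → ¬(r → s)) ↔ (s ⊕ r)) = F → F = T
((s ∧ t) → (¬¬(u → ¬(r → s)) ↔ (s ⊕ r))) ↔ t = T ↔ F = F
((u ∨ q) ∨ (¬(((s ∧ (u ↔ r)) ⊕ q) ∨ t) ↔ (s → p))) ⊕ (((s ∧ t) → (¬¬(u → ¬(r → s)) ↔ (s ⊕ r))) ↔ t) = F ⊕ F = F

F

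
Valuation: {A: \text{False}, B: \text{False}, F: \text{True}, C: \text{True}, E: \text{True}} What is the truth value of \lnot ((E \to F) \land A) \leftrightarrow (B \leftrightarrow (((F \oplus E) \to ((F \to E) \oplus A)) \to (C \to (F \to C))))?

E \to F = \text{True} \to \text{True} = \text{True}
(E \to F) \land A = \text{True} \land \text{False} = \text{False}
\lnot ((E \to F) \land A) = \lnot \text{False} = \text{True}
F \oplus E = \text{True} \oplus \text{True} = \text{False}
F \to E = \text{True} \to \text{True} = \text{True}
(F \to E) \oplus A = \text{True} \oplus \text{False} = \text{True}
(F \oplus E) \to ((F \to E) \oplus A) = \text{False} \to \text{True} = \text{True}
F \to C = \text{True} \to \text{True} = \text{True}
C \to (F \to C) = \text{True} \to \text{True} = \text{True}
((F \oplus E) \to ((F \to E) \oplus A)) \to (C \to (F \to C)) = \text{True} \to \text{True} = \text{True}
B \leftrightarrow (((F \oplus E) \to ((F \to E) \oplus A)) \to (C \to (F \to C))) = \text{False} \leftrightarrow \text{True} = \text{False}
\lnot ((E \to F) \land A) \leftrightarrow (B \leftrightarrow (((F \oplus E) \to ((F \to E) \oplus A)) \to (C \to (F \to C)))) = \text{True} \leftrightarrow \text{False} = \text{False}

\text{False}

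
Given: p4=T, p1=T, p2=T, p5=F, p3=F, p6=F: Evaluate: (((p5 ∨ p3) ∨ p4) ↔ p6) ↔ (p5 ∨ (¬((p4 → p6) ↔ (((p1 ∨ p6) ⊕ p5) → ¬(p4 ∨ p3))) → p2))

F

p5 ∨ p3 = F ∨ F = F
(p5 ∨ p3) ∨ p4 = F ∨ T = T
((p5 ∨ p3) ∨ p4) ↔ p6 = T ↔ F = F
p4 → p6 = T → F = F
p1 ∨ p6 = T ∨ F = T
(p1 ∨ p6) ⊕ p5 = T ⊕ F = T
p4 ∨ p3 = T ∨ F = T
¬(p4 ∨ p3) = ¬T = F
((p1 ∨ p6) ⊕ p5) → ¬(p4 ∨ p3) = T → F = F
(p4 → p6) ↔ (((p1 ∨ p6) ⊕ p5) → ¬(p4 ∨ p3)) = F ↔ F = T
¬((p4 → p6) ↔ (((p1 ∨ p6) ⊕ p5) → ¬(p4 ∨ p3))) = ¬T = F
¬((p4 → p6) ↔ (((p1 ∨ p6) ⊕ p5) → ¬(p4 ∨ p3))) → p2 = F → T = T
p5 ∨ (¬((p4 → p6) ↔ (((p1 ∨ p6) ⊕ p5) → ¬(p4 ∨ p3))) → p2) = F ∨ T = T
(((p5 ∨ p3) ∨ p4) ↔ p6) ↔ (p5 ∨ (¬((p4 → p6) ↔ (((p1 ∨ p6) ⊕ p5) → ¬(p4 ∨ p3))) → p2)) = F ↔ T = F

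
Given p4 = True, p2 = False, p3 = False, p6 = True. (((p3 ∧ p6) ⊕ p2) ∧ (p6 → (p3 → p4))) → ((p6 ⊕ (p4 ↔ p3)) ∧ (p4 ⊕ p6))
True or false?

True

p3 ∧ p6 = False ∧ True = False
(p3 ∧ p6) ⊕ p2 = False ⊕ False = False
p3 → p4 = False → True = True
p6 → (p3 → p4) = True → True = True
((p3 ∧ p6) ⊕ p2) ∧ (p6 → (p3 → p4)) = False ∧ True = False
p4 ↔ p3 = True ↔ False = False
p6 ⊕ (p4 ↔ p3) = True ⊕ False = True
p4 ⊕ p6 = True ⊕ True = False
(p6 ⊕ (p4 ↔ p3)) ∧ (p4 ⊕ p6) = True ∧ False = False
(((p3 ∧ p6) ⊕ p2) ∧ (p6 → (p3 → p4))) → ((p6 ⊕ (p4 ↔ p3)) ∧ (p4 ⊕ p6)) = False → False = True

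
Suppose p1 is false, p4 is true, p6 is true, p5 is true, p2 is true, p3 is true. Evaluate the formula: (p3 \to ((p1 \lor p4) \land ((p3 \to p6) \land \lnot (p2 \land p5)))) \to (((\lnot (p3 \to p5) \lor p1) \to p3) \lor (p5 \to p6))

\text{True}

p1 \lor p4 = \text{False} \lor \text{True} = \text{True}
p3 \to p6 = \text{True} \to \text{True} = \text{True}
p2 \land p5 = \text{True} \land \text{True} = \text{True}
\lnot (p2 \land p5) = \lnot \text{True} = \text{False}
(p3 \to p6) \land \lnot (p2 \land p5) = \text{True} \land \text{False} = \text{False}
(p1 \lor p4) \land ((p3 \to p6) \land \lnot (p2 \land p5)) = \text{True} \land \text{False} = \text{False}
p3 \to ((p1 \lor p4) \land ((p3 \to p6) \land \lnot (p2 \land p5))) = \text{True} \to \text{False} = \text{False}
p3 \to p5 = \text{True} \to \text{True} = \text{True}
\lnot (p3 \to p5) = \lnot \text{True} = \text{False}
\lnot (p3 \to p5) \lor p1 = \text{False} \lor \text{False} = \text{False}
(\lnot (p3 \to p5) \lor p1) \to p3 = \text{False} \to \text{True} = \text{True}
p5 \to p6 = \text{True} \to \text{True} = \text{True}
((\lnot (p3 \to p5) \lor p1) \to p3) \lor (p5 \to p6) = \text{True} \lor \text{True} = \text{True}
(p3 \to ((p1 \lor p4) \land ((p3 \to p6) \land \lnot (p2 \land p5)))) \to (((\lnot (p3 \to p5) \lor p1) \to p3) \lor (p5 \to p6)) = \text{False} \to \text{True} = \text{True}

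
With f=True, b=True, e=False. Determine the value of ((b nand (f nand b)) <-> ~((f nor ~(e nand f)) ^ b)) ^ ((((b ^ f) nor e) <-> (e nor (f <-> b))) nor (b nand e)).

False

Substituting f=True, b=True, e=False:
f nand b = True nand True = False
b nand (f nand b) = True nand False = True
e nand f = False nand True = True
~(e nand f) = ~True = False
f nor ~(e nand f) = True nor False = False
(f nor ~(e nand f)) ^ b = False ^ True = True
~((f nor ~(e nand f)) ^ b) = ~True = False
(b nand (f nand b)) <-> ~((f nor ~(e nand f)) ^ b) = True <-> False = False
b ^ f = True ^ True = False
(b ^ f) nor e = False nor False = True
f <-> b = True <-> True = True
e nor (f <-> b) = False nor True = False
((b ^ f) nor e) <-> (e nor (f <-> b)) = True <-> False = False
b nand e = True nand False = True
(((b ^ f) nor e) <-> (e nor (f <-> b))) nor (b nand e) = False nor True = False
((b nand (f nand b)) <-> ~((f nor ~(e nand f)) ^ b)) ^ ((((b ^ f) nor e) <-> (e nor (f <-> b))) nor (b nand e)) = False ^ False = False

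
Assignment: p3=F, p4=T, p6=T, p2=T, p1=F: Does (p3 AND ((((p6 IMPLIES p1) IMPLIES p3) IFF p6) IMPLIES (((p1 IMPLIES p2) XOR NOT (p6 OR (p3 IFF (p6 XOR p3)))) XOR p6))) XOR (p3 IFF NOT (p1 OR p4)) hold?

p6 IMPLIES p1 = T IMPLIES F = F
(p6 IMPLIES p1) IMPLIES p3 = F IMPLIES F = T
((p6 IMPLIES p1) IMPLIES p3) IFF p6 = T IFF T = T
p1 IMPLIES p2 = F IMPLIES T = T
p6 XOR p3 = T XOR F = T
p3 IFF (p6 XOR p3) = F IFF T = F
p6 OR (p3 IFF (p6 XOR p3)) = T OR F = T
NOT (p6 OR (p3 IFF (p6 XOR p3))) = NOT T = F
(p1 IMPLIES p2) XOR NOT (p6 OR (p3 IFF (p6 XOR p3))) = T XOR F = T
((p1 IMPLIES p2) XOR NOT (p6 OR (p3 IFF (p6 XOR p3)))) XOR p6 = T XOR T = F
(((p6 IMPLIES p1) IMPLIES p3) IFF p6) IMPLIES (((p1 IMPLIES p2) XOR NOT (p6 OR (p3 IFF (p6 XOR p3)))) XOR p6) = T IMPLIES F = F
p3 AND ((((p6 IMPLIES p1) IMPLIES p3) IFF p6) IMPLIES (((p1 IMPLIES p2) XOR NOT (p6 OR (p3 IFF (p6 XOR p3)))) XOR p6)) = F AND F = F
p1 OR p4 = F OR T = T
NOT (p1 OR p4) = NOT T = F
p3 IFF NOT (p1 OR p4) = F IFF F = T
(p3 AND ((((p6 IMPLIES p1) IMPLIES p3) IFF p6) IMPLIES (((p1 IMPLIES p2) XOR NOT (p6 OR (p3 IFF (p6 XOR p3)))) XOR p6))) XOR (p3 IFF NOT (p1 OR p4)) = F XOR T = T

T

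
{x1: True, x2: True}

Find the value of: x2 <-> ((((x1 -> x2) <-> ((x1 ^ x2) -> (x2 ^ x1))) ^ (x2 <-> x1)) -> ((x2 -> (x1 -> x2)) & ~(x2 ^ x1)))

True

x1 -> x2 = True -> True = True
x1 ^ x2 = True ^ True = False
x2 ^ x1 = True ^ True = False
(x1 ^ x2) -> (x2 ^ x1) = False -> False = True
(x1 -> x2) <-> ((x1 ^ x2) -> (x2 ^ x1)) = True <-> True = True
x2 <-> x1 = True <-> True = True
((x1 -> x2) <-> ((x1 ^ x2) -> (x2 ^ x1))) ^ (x2 <-> x1) = True ^ True = False
x1 -> x2 = True -> True = True
x2 -> (x1 -> x2) = True -> True = True
x2 ^ x1 = True ^ True = False
~(x2 ^ x1) = ~False = True
(x2 -> (x1 -> x2)) & ~(x2 ^ x1) = True & True = True
(((x1 -> x2) <-> ((x1 ^ x2) -> (x2 ^ x1))) ^ (x2 <-> x1)) -> ((x2 -> (x1 -> x2)) & ~(x2 ^ x1)) = False -> True = True
x2 <-> ((((x1 -> x2) <-> ((x1 ^ x2) -> (x2 ^ x1))) ^ (x2 <-> x1)) -> ((x2 -> (x1 -> x2)) & ~(x2 ^ x1))) = True <-> True = True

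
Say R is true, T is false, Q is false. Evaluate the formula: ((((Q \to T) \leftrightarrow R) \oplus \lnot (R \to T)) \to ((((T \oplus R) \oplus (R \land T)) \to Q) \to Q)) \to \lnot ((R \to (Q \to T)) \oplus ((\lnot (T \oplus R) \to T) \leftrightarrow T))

\text{False}

Substituting R=\text{True}, T=\text{False}, Q=\text{False}:
Q \to T = \text{False} \to \text{False} = \text{True}
(Q \to T) \leftrightarrow R = \text{True} \leftrightarrow \text{True} = \text{True}
R \to T = \text{True} \to \text{False} = \text{False}
\lnot (R \to T) = \lnot \text{False} = \text{True}
((Q \to T) \leftrightarrow R) \oplus \lnot (R \to T) = \text{True} \oplus \text{True} = \text{False}
T \oplus R = \text{False} \oplus \text{True} = \text{True}
R \land T = \text{True} \land \text{False} = \text{False}
(T \oplus R) \oplus (R \land T) = \text{True} \oplus \text{False} = \text{True}
((T \oplus R) \oplus (R \land T)) \to Q = \text{True} \to \text{False} = \text{False}
(((T \oplus R) \oplus (R \land T)) \to Q) \to Q = \text{False} \to \text{False} = \text{True}
(((Q \to T) \leftrightarrow R) \oplus \lnot (R \to T)) \to ((((T \oplus R) \oplus (R \land T)) \to Q) \to Q) = \text{False} \to \text{True} = \text{True}
Q \to T = \text{False} \to \text{False} = \text{True}
R \to (Q \to T) = \text{True} \to \text{True} = \text{True}
T \oplus R = \text{False} \oplus \text{True} = \text{True}
\lnot (T \oplus R) = \lnot \text{True} = \text{False}
\lnot (T \oplus R) \to T = \text{False} \to \text{False} = \text{True}
(\lnot (T \oplus R) \to T) \leftrightarrow T = \text{True} \leftrightarrow \text{False} = \text{False}
(R \to (Q \to T)) \oplus ((\lnot (T \oplus R) \to T) \leftrightarrow T) = \text{True} \oplus \text{False} = \text{True}
\lnot ((R \to (Q \to T)) \oplus ((\lnot (T \oplus R) \to T) \leftrightarrow T)) = \lnot \text{True} = \text{False}
((((Q \to T) \leftrightarrow R) \oplus \lnot (R \to T)) \to ((((T \oplus R) \oplus (R \land T)) \to Q) \to Q)) \to \lnot ((R \to (Q \to T)) \oplus ((\lnot (T \oplus R) \to T) \leftrightarrow T)) = \text{True} \to \text{False} = \text{False}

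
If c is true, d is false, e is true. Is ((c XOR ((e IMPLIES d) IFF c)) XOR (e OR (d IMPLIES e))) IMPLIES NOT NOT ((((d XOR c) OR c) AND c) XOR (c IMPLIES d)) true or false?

e IMPLIES d = True IMPLIES False = False
(e IMPLIES d) IFF c = False IFF True = False
c XOR ((e IMPLIES d) IFF c) = True XOR False = True
d IMPLIES e = False IMPLIES True = True
e OR (d IMPLIES e) = True OR True = True
(c XOR ((e IMPLIES d) IFF c)) XOR (e OR (d IMPLIES e)) = True XOR True = False
d XOR c = False XOR True = True
(d XOR c) OR c = True OR True = True
((d XOR c) OR c) AND c = True AND True = True
c IMPLIES d = True IMPLIES False = False
(((d XOR c) OR c) AND c) XOR (c IMPLIES d) = True XOR False = True
NOT ((((d XOR c) OR c) AND c) XOR (c IMPLIES d)) = NOT True = False
NOT NOT ((((d XOR c) OR c) AND c) XOR (c IMPLIES d)) = NOT False = True
((c XOR ((e IMPLIES d) IFF c)) XOR (e OR (d IMPLIES e))) IMPLIES NOT NOT ((((d XOR c) OR c) AND c) XOR (c IMPLIES d)) = False IMPLIES True = True

True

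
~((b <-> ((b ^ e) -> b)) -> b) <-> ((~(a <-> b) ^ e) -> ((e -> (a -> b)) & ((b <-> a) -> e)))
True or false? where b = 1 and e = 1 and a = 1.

Substituting b=1, e=1, a=1:
b ^ e = 1 ^ 1 = 0
(b ^ e) -> b = 0 -> 1 = 1
b <-> ((b ^ e) -> b) = 1 <-> 1 = 1
(b <-> ((b ^ e) -> b)) -> b = 1 -> 1 = 1
~((b <-> ((b ^ e) -> b)) -> b) = ~1 = 0
a <-> b = 1 <-> 1 = 1
~(a <-> b) = ~1 = 0
~(a <-> b) ^ e = 0 ^ 1 = 1
a -> b = 1 -> 1 = 1
e -> (a -> b) = 1 -> 1 = 1
b <-> a = 1 <-> 1 = 1
(b <-> a) -> e = 1 -> 1 = 1
(e -> (a -> b)) & ((b <-> a) -> e) = 1 & 1 = 1
(~(a <-> b) ^ e) -> ((e -> (a -> b)) & ((b <-> a) -> e)) = 1 -> 1 = 1
~((b <-> ((b ^ e) -> b)) -> b) <-> ((~(a <-> b) ^ e) -> ((e -> (a -> b)) & ((b <-> a) -> e))) = 0 <-> 1 = 0

0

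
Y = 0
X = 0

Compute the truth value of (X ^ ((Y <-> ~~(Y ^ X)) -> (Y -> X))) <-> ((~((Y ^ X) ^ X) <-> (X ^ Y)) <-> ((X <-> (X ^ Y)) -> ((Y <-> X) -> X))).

Y ^ X = 0 ^ 0 = 0
~(Y ^ X) = ~0 = 1
~~(Y ^ X) = ~1 = 0
Y <-> ~~(Y ^ X) = 0 <-> 0 = 1
Y -> X = 0 -> 0 = 1
(Y <-> ~~(Y ^ X)) -> (Y -> X) = 1 -> 1 = 1
X ^ ((Y <-> ~~(Y ^ X)) -> (Y -> X)) = 0 ^ 1 = 1
Y ^ X = 0 ^ 0 = 0
(Y ^ X) ^ X = 0 ^ 0 = 0
~((Y ^ X) ^ X) = ~0 = 1
X ^ Y = 0 ^ 0 = 0
~((Y ^ X) ^ X) <-> (X ^ Y) = 1 <-> 0 = 0
X ^ Y = 0 ^ 0 = 0
X <-> (X ^ Y) = 0 <-> 0 = 1
Y <-> X = 0 <-> 0 = 1
(Y <-> X) -> X = 1 -> 0 = 0
(X <-> (X ^ Y)) -> ((Y <-> X) -> X) = 1 -> 0 = 0
(~((Y ^ X) ^ X) <-> (X ^ Y)) <-> ((X <-> (X ^ Y)) -> ((Y <-> X) -> X)) = 0 <-> 0 = 1
(X ^ ((Y <-> ~~(Y ^ X)) -> (Y -> X))) <-> ((~((Y ^ X) ^ X) <-> (X ^ Y)) <-> ((X <-> (X ^ Y)) -> ((Y <-> X) -> X))) = 1 <-> 1 = 1

1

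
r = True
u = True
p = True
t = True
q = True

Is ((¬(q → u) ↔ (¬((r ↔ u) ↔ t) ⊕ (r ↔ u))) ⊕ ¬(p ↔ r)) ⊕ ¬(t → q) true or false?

False

q → u = True → True = True
¬(q → u) = ¬True = False
r ↔ u = True ↔ True = True
(r ↔ u) ↔ t = True ↔ True = True
¬((r ↔ u) ↔ t) = ¬True = False
r ↔ u = True ↔ True = True
¬((r ↔ u) ↔ t) ⊕ (r ↔ u) = False ⊕ True = True
¬(q → u) ↔ (¬((r ↔ u) ↔ t) ⊕ (r ↔ u)) = False ↔ True = False
p ↔ r = True ↔ True = True
¬(p ↔ r) = ¬True = False
(¬(q → u) ↔ (¬((r ↔ u) ↔ t) ⊕ (r ↔ u))) ⊕ ¬(p ↔ r) = False ⊕ False = False
t → q = True → True = True
¬(t → q) = ¬True = False
((¬(q → u) ↔ (¬((r ↔ u) ↔ t) ⊕ (r ↔ u))) ⊕ ¬(p ↔ r)) ⊕ ¬(t → q) = False ⊕ False = False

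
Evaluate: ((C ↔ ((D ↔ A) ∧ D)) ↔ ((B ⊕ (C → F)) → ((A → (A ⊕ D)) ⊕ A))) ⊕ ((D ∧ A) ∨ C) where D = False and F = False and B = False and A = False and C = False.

D ↔ A = False ↔ False = True
(D ↔ A) ∧ D = True ∧ False = False
C ↔ ((D ↔ A) ∧ D) = False ↔ False = True
C → F = False → False = True
B ⊕ (C → F) = False ⊕ True = True
A ⊕ D = False ⊕ False = False
A → (A ⊕ D) = False → False = True
(A → (A ⊕ D)) ⊕ A = True ⊕ False = True
(B ⊕ (C → F)) → ((A → (A ⊕ D)) ⊕ A) = True → True = True
(C ↔ ((D ↔ A) ∧ D)) ↔ ((B ⊕ (C → F)) → ((A → (A ⊕ D)) ⊕ A)) = True ↔ True = True
D ∧ A = False ∧ False = False
(D ∧ A) ∨ C = False ∨ False = False
((C ↔ ((D ↔ A) ∧ D)) ↔ ((B ⊕ (C → F)) → ((A → (A ⊕ D)) ⊕ A))) ⊕ ((D ∧ A) ∨ C) = True ⊕ False = True

True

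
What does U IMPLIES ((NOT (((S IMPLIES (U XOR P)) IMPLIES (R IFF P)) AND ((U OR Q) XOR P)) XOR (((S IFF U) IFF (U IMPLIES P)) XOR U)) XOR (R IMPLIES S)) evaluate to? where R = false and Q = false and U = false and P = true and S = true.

U XOR P = false XOR true = true
S IMPLIES (U XOR P) = true IMPLIES true = true
R IFF P = false IFF true = false
(S IMPLIES (U XOR P)) IMPLIES (R IFF P) = true IMPLIES false = false
U OR Q = false OR false = false
(U OR Q) XOR P = false XOR true = true
((S IMPLIES (U XOR P)) IMPLIES (R IFF P)) AND ((U OR Q) XOR P) = false AND true = false
NOT (((S IMPLIES (U XOR P)) IMPLIES (R IFF P)) AND ((U OR Q) XOR P)) = NOT false = true
S IFF U = true IFF false = false
U IMPLIES P = false IMPLIES true = true
(S IFF U) IFF (U IMPLIES P) = false IFF true = false
((S IFF U) IFF (U IMPLIES P)) XOR U = false XOR false = false
NOT (((S IMPLIES (U XOR P)) IMPLIES (R IFF P)) AND ((U OR Q) XOR P)) XOR (((S IFF U) IFF (U IMPLIES P)) XOR U) = true XOR false = true
R IMPLIES S = false IMPLIES true = true
(NOT (((S IMPLIES (U XOR P)) IMPLIES (R IFF P)) AND ((U OR Q) XOR P)) XOR (((S IFF U) IFF (U IMPLIES P)) XOR U)) XOR (R IMPLIES S) = true XOR true = false
U IMPLIES ((NOT (((S IMPLIES (U XOR P)) IMPLIES (R IFF P)) AND ((U OR Q) XOR P)) XOR (((S IFF U) IFF (U IMPLIES P)) XOR U)) XOR (R IMPLIES S)) = false IMPLIES false = true

true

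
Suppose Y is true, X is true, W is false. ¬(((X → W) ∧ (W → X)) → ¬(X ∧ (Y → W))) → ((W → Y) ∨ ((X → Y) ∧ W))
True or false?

True

X → W = True → False = False
W → X = False → True = True
(X → W) ∧ (W → X) = False ∧ True = False
Y → W = True → False = False
X ∧ (Y → W) = True ∧ False = False
¬(X ∧ (Y → W)) = ¬False = True
((X → W) ∧ (W → X)) → ¬(X ∧ (Y → W)) = False → True = True
¬(((X → W) ∧ (W → X)) → ¬(X ∧ (Y → W))) = ¬True = False
W → Y = False → True = True
X → Y = True → True = True
(X → Y) ∧ W = True ∧ False = False
(W → Y) ∨ ((X → Y) ∧ W) = True ∨ False = True
¬(((X → W) ∧ (W → X)) → ¬(X ∧ (Y → W))) → ((W → Y) ∨ ((X → Y) ∧ W)) = False → True = True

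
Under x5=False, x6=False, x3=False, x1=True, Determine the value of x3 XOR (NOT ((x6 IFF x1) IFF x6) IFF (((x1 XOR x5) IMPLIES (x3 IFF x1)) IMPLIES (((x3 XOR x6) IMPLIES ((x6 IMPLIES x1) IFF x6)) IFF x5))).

x6 IFF x1 = False IFF True = False
(x6 IFF x1) IFF x6 = False IFF False = True
NOT ((x6 IFF x1) IFF x6) = NOT True = False
x1 XOR x5 = True XOR False = True
x3 IFF x1 = False IFF True = False
(x1 XOR x5) IMPLIES (x3 IFF x1) = True IMPLIES False = False
x3 XOR x6 = False XOR False = False
x6 IMPLIES x1 = False IMPLIES True = True
(x6 IMPLIES x1) IFF x6 = True IFF False = False
(x3 XOR x6) IMPLIES ((x6 IMPLIES x1) IFF x6) = False IMPLIES False = True
((x3 XOR x6) IMPLIES ((x6 IMPLIES x1) IFF x6)) IFF x5 = True IFF False = False
((x1 XOR x5) IMPLIES (x3 IFF x1)) IMPLIES (((x3 XOR x6) IMPLIES ((x6 IMPLIES x1) IFF x6)) IFF x5) = False IMPLIES False = True
NOT ((x6 IFF x1) IFF x6) IFF (((x1 XOR x5) IMPLIES (x3 IFF x1)) IMPLIES (((x3 XOR x6) IMPLIES ((x6 IMPLIES x1) IFF x6)) IFF x5)) = False IFF True = False
x3 XOR (NOT ((x6 IFF x1) IFF x6) IFF (((x1 XOR x5) IMPLIES (x3 IFF x1)) IMPLIES (((x3 XOR x6) IMPLIES ((x6 IMPLIES x1) IFF x6)) IFF x5))) = False XOR False = False

False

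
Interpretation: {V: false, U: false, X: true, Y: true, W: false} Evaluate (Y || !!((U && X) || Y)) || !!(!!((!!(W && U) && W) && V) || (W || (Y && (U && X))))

U && X = false && true = false
(U && X) || Y = false || true = true
!((U && X) || Y) = !true = false
!!((U && X) || Y) = !false = true
Y || !!((U && X) || Y) = true || true = true
W && U = false && false = false
!(W && U) = !false = true
!!(W && U) = !true = false
!!(W && U) && W = false && false = false
(!!(W && U) && W) && V = false && false = false
!((!!(W && U) && W) && V) = !false = true
!!((!!(W && U) && W) && V) = !true = false
U && X = false && true = false
Y && (U && X) = true && false = false
W || (Y && (U && X)) = false || false = false
!!((!!(W && U) && W) && V) || (W || (Y && (U && X))) = false || false = false
!(!!((!!(W && U) && W) && V) || (W || (Y && (U && X)))) = !false = true
!!(!!((!!(W && U) && W) && V) || (W || (Y && (U && X)))) = !true = false
(Y || !!((U && X) || Y)) || !!(!!((!!(W && U) && W) && V) || (W || (Y && (U && X)))) = true || false = true

true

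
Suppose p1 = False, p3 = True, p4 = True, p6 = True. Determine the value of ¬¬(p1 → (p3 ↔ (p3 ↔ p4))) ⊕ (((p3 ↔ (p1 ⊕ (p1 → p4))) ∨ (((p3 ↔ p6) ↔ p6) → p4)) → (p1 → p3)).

False

p3 ↔ p4 = True ↔ True = True
p3 ↔ (p3 ↔ p4) = True ↔ True = True
p1 → (p3 ↔ (p3 ↔ p4)) = False → True = True
¬(p1 → (p3 ↔ (p3 ↔ p4))) = ¬True = False
¬¬(p1 → (p3 ↔ (p3 ↔ p4))) = ¬False = True
p1 → p4 = False → True = True
p1 ⊕ (p1 → p4) = False ⊕ True = True
p3 ↔ (p1 ⊕ (p1 → p4)) = True ↔ True = True
p3 ↔ p6 = True ↔ True = True
(p3 ↔ p6) ↔ p6 = True ↔ True = True
((p3 ↔ p6) ↔ p6) → p4 = True → True = True
(p3 ↔ (p1 ⊕ (p1 → p4))) ∨ (((p3 ↔ p6) ↔ p6) → p4) = True ∨ True = True
p1 → p3 = False → True = True
((p3 ↔ (p1 ⊕ (p1 → p4))) ∨ (((p3 ↔ p6) ↔ p6) → p4)) → (p1 → p3) = True → True = True
¬¬(p1 → (p3 ↔ (p3 ↔ p4))) ⊕ (((p3 ↔ (p1 ⊕ (p1 → p4))) ∨ (((p3 ↔ p6) ↔ p6) → p4)) → (p1 → p3)) = True ⊕ True = False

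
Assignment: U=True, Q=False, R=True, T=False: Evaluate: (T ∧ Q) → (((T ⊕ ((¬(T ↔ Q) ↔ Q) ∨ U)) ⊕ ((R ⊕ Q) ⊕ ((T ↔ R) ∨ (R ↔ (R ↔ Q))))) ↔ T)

T ∧ Q = False ∧ False = False
T ↔ Q = False ↔ False = True
¬(T ↔ Q) = ¬True = False
¬(T ↔ Q) ↔ Q = False ↔ False = True
(¬(T ↔ Q) ↔ Q) ∨ U = True ∨ True = True
T ⊕ ((¬(T ↔ Q) ↔ Q) ∨ U) = False ⊕ True = True
R ⊕ Q = True ⊕ False = True
T ↔ R = False ↔ True = False
R ↔ Q = True ↔ False = False
R ↔ (R ↔ Q) = True ↔ False = False
(T ↔ R) ∨ (R ↔ (R ↔ Q)) = False ∨ False = False
(R ⊕ Q) ⊕ ((T ↔ R) ∨ (R ↔ (R ↔ Q))) = True ⊕ False = True
(T ⊕ ((¬(T ↔ Q) ↔ Q) ∨ U)) ⊕ ((R ⊕ Q) ⊕ ((T ↔ R) ∨ (R ↔ (R ↔ Q)))) = True ⊕ True = False
((T ⊕ ((¬(T ↔ Q) ↔ Q) ∨ U)) ⊕ ((R ⊕ Q) ⊕ ((T ↔ R) ∨ (R ↔ (R ↔ Q))))) ↔ T = False ↔ False = True
(T ∧ Q) → (((T ⊕ ((¬(T ↔ Q) ↔ Q) ∨ U)) ⊕ ((R ⊕ Q) ⊕ ((T ↔ R) ∨ (R ↔ (R ↔ Q))))) ↔ T) = False → True = True

True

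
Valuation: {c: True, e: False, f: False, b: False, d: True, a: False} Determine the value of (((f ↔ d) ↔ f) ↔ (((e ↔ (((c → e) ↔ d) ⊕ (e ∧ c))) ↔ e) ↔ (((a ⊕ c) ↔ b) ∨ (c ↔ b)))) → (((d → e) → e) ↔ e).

False

f ↔ d = False ↔ True = False
(f ↔ d) ↔ f = False ↔ False = True
c → e = True → False = False
(c → e) ↔ d = False ↔ True = False
e ∧ c = False ∧ True = False
((c → e) ↔ d) ⊕ (e ∧ c) = False ⊕ False = False
e ↔ (((c → e) ↔ d) ⊕ (e ∧ c)) = False ↔ False = True
(e ↔ (((c → e) ↔ d) ⊕ (e ∧ c))) ↔ e = True ↔ False = False
a ⊕ c = False ⊕ True = True
(a ⊕ c) ↔ b = True ↔ False = False
c ↔ b = True ↔ False = False
((a ⊕ c) ↔ b) ∨ (c ↔ b) = False ∨ False = False
((e ↔ (((c → e) ↔ d) ⊕ (e ∧ c))) ↔ e) ↔ (((a ⊕ c) ↔ b) ∨ (c ↔ b)) = False ↔ False = True
((f ↔ d) ↔ f) ↔ (((e ↔ (((c → e) ↔ d) ⊕ (e ∧ c))) ↔ e) ↔ (((a ⊕ c) ↔ b) ∨ (c ↔ b))) = True ↔ True = True
d → e = True → False = False
(d → e) → e = False → False = True
((d → e) → e) ↔ e = True ↔ False = False
(((f ↔ d) ↔ f) ↔ (((e ↔ (((c → e) ↔ d) ⊕ (e ∧ c))) ↔ e) ↔ (((a ⊕ c) ↔ b) ∨ (c ↔ b)))) → (((d → e) → e) ↔ e) = True → False = False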